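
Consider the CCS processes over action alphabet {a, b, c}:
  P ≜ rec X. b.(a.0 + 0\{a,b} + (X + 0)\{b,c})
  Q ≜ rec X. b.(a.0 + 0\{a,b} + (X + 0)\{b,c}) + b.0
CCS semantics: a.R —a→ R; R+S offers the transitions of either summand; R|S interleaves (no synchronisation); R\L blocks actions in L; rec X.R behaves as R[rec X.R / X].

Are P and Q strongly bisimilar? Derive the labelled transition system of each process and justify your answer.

NO

P's transition system — 3 states:
  u0 = rec X. b.(a.0 + 0\{a,b} + (X + 0)\{b,c}) :: ··b··> u1
  u1 = a.0 + 0\{a,b} + ((rec X. b.(a.0 + 0\{a,b} + (X + 0)\{b,c})) + 0)\{b,c} :: ··a··> u2
  u2 = 0 :: stopped
Q's transition system — 3 states:
  v0 = rec X. b.(a.0 + 0\{a,b} + (X + 0)\{b,c}) + b.0 :: ··b··> v1, ··b··> v2
  v1 = 0 :: stopped
  v2 = a.0 + 0\{a,b} + ((rec X. b.(a.0 + 0\{a,b} + (X + 0)\{b,c}) + b.0) + 0)\{b,c} :: ··a··> v1
Coarsest stable partition (strong bisimilarity classes):
  B0 = {u0}
  B1 = {u1, v2}
  B2 = {u2, v1}
  B3 = {v0}
u0 ∈ B0, v0 ∈ B3 → different blocks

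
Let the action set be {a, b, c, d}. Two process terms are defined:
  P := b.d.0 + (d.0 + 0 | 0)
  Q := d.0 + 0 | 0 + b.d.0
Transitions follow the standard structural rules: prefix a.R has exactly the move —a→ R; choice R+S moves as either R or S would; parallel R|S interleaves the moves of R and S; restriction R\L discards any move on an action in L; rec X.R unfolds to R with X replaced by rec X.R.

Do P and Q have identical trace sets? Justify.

P's transition system — 3 states:
  m0 = b.d.0 + (d.0 + 0 | 0) ⊢ --b--▸ m1, --d--▸ m2
  m1 = d.0 ⊢ --d--▸ m2
  m2 = 0 ⊢ deadlocked
Q's transition system — 3 states:
  n0 = d.0 + 0 | 0 + b.d.0 ⊢ --b--▸ n1, --d--▸ n2
  n1 = d.0 ⊢ --d--▸ n2
  n2 = 0 ⊢ deadlocked
Partition-refinement fixed point:
  B0 = {m0, n0}
  B1 = {m2, n2}
  B2 = {m1, n1}
m0 ∈ B0, n0 ∈ B0 → same block
Bisimilar ⇒ trace-equivalent.

YES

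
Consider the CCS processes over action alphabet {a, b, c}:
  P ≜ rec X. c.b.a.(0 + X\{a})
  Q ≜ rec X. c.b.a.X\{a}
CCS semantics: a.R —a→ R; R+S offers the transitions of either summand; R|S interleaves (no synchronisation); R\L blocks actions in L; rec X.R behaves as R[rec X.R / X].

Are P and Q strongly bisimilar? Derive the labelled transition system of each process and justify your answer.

P's transition system — 6 states:
  u0 = rec X. c.b.a.(0 + X\{a}) ⊢ --c--▸ u1
  u1 = b.a.(0 + (rec X. c.b.a.(0 + X\{a}))\{a}) ⊢ --b--▸ u2
  u2 = a.(0 + (rec X. c.b.a.(0 + X\{a}))\{a}) ⊢ --a--▸ u3
  u3 = 0 + (rec X. c.b.a.(0 + X\{a}))\{a} ⊢ --c--▸ u4
  u4 = (b.a.(0 + (rec X. c.b.a.(0 + X\{a}))\{a}))\{a} ⊢ --b--▸ u5
  u5 = (a.(0 + (rec X. c.b.a.(0 + X\{a}))\{a}))\{a} ⊢ ·
Q's transition system — 6 states:
  v0 = rec X. c.b.a.X\{a} ⊢ --c--▸ v1
  v1 = b.a.(rec X. c.b.a.X\{a})\{a} ⊢ --b--▸ v2
  v2 = a.(rec X. c.b.a.X\{a})\{a} ⊢ --a--▸ v3
  v3 = (rec X. c.b.a.X\{a})\{a} ⊢ --c--▸ v4
  v4 = (b.a.(rec X. c.b.a.X\{a})\{a})\{a} ⊢ --b--▸ v5
  v5 = (a.(rec X. c.b.a.X\{a})\{a})\{a} ⊢ ·
Coarsest stable partition (strong bisimilarity classes):
  B0 = {u0, v0}
  B1 = {u1, v1}
  B2 = {u2, v2}
  B3 = {u3, v3}
  B4 = {u4, v4}
  B5 = {u5, v5}
u0 ∈ B0, v0 ∈ B0 → same block

YES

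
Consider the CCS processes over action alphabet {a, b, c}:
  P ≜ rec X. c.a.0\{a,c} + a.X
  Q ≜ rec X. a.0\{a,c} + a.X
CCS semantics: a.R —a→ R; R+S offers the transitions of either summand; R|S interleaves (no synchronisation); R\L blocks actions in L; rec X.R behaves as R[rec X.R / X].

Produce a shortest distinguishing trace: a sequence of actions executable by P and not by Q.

Reachable graph of P (3 states):
  s0 = rec X. c.a.0\{a,c} + a.X → —a→ s0, —c→ s1
  s1 = a.0\{a,c} → —a→ s2
  s2 = 0\{a,c} → ·
Reachable graph of Q (2 states):
  t0 = rec X. a.0\{a,c} + a.X → —a→ t0, —a→ t1
  t1 = 0\{a,c} → ·
Trace ⟨c⟩ through P, begin at {s0}:
  [1] c ⇒ {s1}
  — P admits the full trace.
Trace ⟨c⟩ through Q, begin at {t0}:
  [1] c ⇒ ∅ (Q stuck)

c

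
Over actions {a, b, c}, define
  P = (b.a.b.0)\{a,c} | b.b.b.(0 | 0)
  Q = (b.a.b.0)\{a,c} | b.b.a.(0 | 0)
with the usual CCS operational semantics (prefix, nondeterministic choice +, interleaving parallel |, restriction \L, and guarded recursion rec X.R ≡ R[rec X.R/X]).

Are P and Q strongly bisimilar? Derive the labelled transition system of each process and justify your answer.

LTS(P): 8 reachable states
  p0 = (b.a.b.0)\{a,c} | b.b.b.(0 | 0) → --b--▸ p1, --b--▸ p2
  p1 = (a.b.0)\{a,c} | b.b.b.(0 | 0) → --b--▸ p3
  p2 = (b.a.b.0)\{a,c} | b.b.(0 | 0) → --b--▸ p3, --b--▸ p4
  p3 = (a.b.0)\{a,c} | b.b.(0 | 0) → --b--▸ p5
  p4 = (b.a.b.0)\{a,c} | b.(0 | 0) → --b--▸ p5, --b--▸ p6
  p5 = (a.b.0)\{a,c} | b.(0 | 0) → --b--▸ p7
  p6 = (b.a.b.0)\{a,c} | (0 | 0) → --b--▸ p7
  p7 = (a.b.0)\{a,c} | (0 | 0) → ∅
LTS(Q): 8 reachable states
  q0 = (b.a.b.0)\{a,c} | b.b.a.(0 | 0) → --b--▸ q1, --b--▸ q2
  q1 = (a.b.0)\{a,c} | b.b.a.(0 | 0) → --b--▸ q3
  q2 = (b.a.b.0)\{a,c} | b.a.(0 | 0) → --b--▸ q3, --b--▸ q4
  q3 = (a.b.0)\{a,c} | b.a.(0 | 0) → --b--▸ q5
  q4 = (b.a.b.0)\{a,c} | a.(0 | 0) → --a--▸ q6, --b--▸ q5
  q5 = (a.b.0)\{a,c} | a.(0 | 0) → --a--▸ q7
  q6 = (b.a.b.0)\{a,c} | (0 | 0) → --b--▸ q7
  q7 = (a.b.0)\{a,c} | (0 | 0) → ∅
Coarsest stable partition (strong bisimilarity classes):
  B0 = {p0}
  B1 = {p1, p2}
  B2 = {p3, p4}
  B3 = {p5, p6, q6}
  B4 = {p7, q7}
  B5 = {q0}
  B6 = {q2}
  B7 = {q4}
  B8 = {q5}
  B9 = {q3}
  B10 = {q1}
p0 ∈ B0, q0 ∈ B5 → different blocks

P ≁ Q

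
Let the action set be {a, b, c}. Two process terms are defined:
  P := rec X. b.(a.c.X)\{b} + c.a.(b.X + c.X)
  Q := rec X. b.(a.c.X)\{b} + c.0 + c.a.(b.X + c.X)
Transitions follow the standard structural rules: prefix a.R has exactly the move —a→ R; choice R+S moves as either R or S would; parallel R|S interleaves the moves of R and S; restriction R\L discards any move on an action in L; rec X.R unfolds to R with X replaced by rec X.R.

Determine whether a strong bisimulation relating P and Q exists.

Reachable graph of P (8 states):
  m0 = rec X. b.(a.c.X)\{b} + c.a.(b.X + c.X) | =b=> m1, =c=> m2
  m1 = (a.c.(rec X. b.(a.c.X)\{b} + c.a.(b.X + c.X)))\{b} | =a=> m3
  m2 = a.(b.(rec X. b.(a.c.X)\{b} + c.a.(b.X + c.X)) + c.(rec X. b.(a.c.X)\{b} + c.a.(b.X + c.X))) | =a=> m4
  m3 = (c.(rec X. b.(a.c.X)\{b} + c.a.(b.X + c.X)))\{b} | =c=> m5
  m4 = b.(rec X. b.(a.c.X)\{b} + c.a.(b.X + c.X)) + c.(rec X. b.(a.c.X)\{b} + c.a.(b.X + c.X)) | =b=> m0, =c=> m0
  m5 = (rec X. b.(a.c.X)\{b} + c.a.(b.X + c.X))\{b} | =c=> m6
  m6 = (a.(b.(rec X. b.(a.c.X)\{b} + c.a.(b.X + c.X)) + c.(rec X. b.(a.c.X)\{b} + c.a.(b.X + c.X))))\{b} | =a=> m7
  m7 = (b.(rec X. b.(a.c.X)\{b} + c.a.(b.X + c.X)) + c.(rec X. b.(a.c.X)\{b} + c.a.(b.X + c.X)))\{b} | =c=> m5
Reachable graph of Q (10 states):
  n0 = rec X. b.(a.c.X)\{b} + c.0 + c.a.(b.X + c.X) | =b=> n1, =c=> n2, =c=> n3
  n1 = (a.c.(rec X. b.(a.c.X)\{b} + c.0 + c.a.(b.X + c.X)))\{b} | =a=> n4
  n2 = 0 | ·
  n3 = a.(b.(rec X. b.(a.c.X)\{b} + c.0 + c.a.(b.X + c.X)) + c.(rec X. b.(a.c.X)\{b} + c.0 + c.a.(b.X + c.X))) | =a=> n5
  n4 = (c.(rec X. b.(a.c.X)\{b} + c.0 + c.a.(b.X + c.X)))\{b} | =c=> n6
  n5 = b.(rec X. b.(a.c.X)\{b} + c.0 + c.a.(b.X + c.X)) + c.(rec X. b.(a.c.X)\{b} + c.0 + c.a.(b.X + c.X)) | =b=> n0, =c=> n0
  n6 = (rec X. b.(a.c.X)\{b} + c.0 + c.a.(b.X + c.X))\{b} | =c=> n7, =c=> n8
  n7 = (a.(b.(rec X. b.(a.c.X)\{b} + c.0 + c.a.(b.X + c.X)) + c.(rec X. b.(a.c.X)\{b} + c.0 + c.a.(b.X + c.X))))\{b} | =a=> n9
  n8 = 0\{b} | ·
  n9 = (b.(rec X. b.(a.c.X)\{b} + c.0 + c.a.(b.X + c.X)) + c.(rec X. b.(a.c.X)\{b} + c.0 + c.a.(b.X + c.X)))\{b} | =c=> n6
Partition-refinement fixed point:
  B0 = {m0}
  B1 = {m1, m6}
  B2 = {m3, m7}
  B3 = {m5}
  B4 = {m2}
  B5 = {m4}
  B6 = {n0}
  B7 = {n3}
  B8 = {n5}
  B9 = {n1, n7}
  B10 = {n4, n9}
  B11 = {n6}
  B12 = {n2, n8}
m0 ∈ B0, n0 ∈ B6 → different blocks

NO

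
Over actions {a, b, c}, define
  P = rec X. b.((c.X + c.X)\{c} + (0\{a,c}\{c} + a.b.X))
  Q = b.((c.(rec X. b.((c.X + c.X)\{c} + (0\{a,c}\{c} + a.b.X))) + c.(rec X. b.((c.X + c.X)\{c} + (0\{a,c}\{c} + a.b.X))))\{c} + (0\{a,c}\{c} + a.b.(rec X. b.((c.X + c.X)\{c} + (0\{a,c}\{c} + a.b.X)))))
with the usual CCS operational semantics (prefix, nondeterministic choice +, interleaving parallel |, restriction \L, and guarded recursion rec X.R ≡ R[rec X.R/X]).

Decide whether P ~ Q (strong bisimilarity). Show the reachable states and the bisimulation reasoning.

P's transition system — 3 states:
  m0 = rec X. b.((c.X + c.X)\{c} + (0\{a,c}\{c} + a.b.X)) has moves ··b··> m1
  m1 = (c.(rec X. b.((c.X + c.X)\{c} + (0\{a,c}\{c} + a.b.X))) + c.(rec X. b.((c.X + c.X)\{c} + (0\{a,c}\{c} + a.b.X))))\{c} + (0\{a,c}\{c} + a.b.(rec X. b.((c.X + c.X)\{c} + (0\{a,c}\{c} + a.b.X)))) has moves ··a··> m2
  m2 = b.(rec X. b.((c.X + c.X)\{c} + (0\{a,c}\{c} + a.b.X))) has moves ··b··> m0
Q's transition system — 4 states:
  n0 = b.((c.(rec X. b.((c.X + c.X)\{c} + (0\{a,c}\{c} + a.b.X))) + c.(rec X. b.((c.X + c.X)\{c} + (0\{a,c}\{c} + a.b.X))))\{c} + (0\{a,c}\{c} + a.b.(rec X. b.((c.X + c.X)\{c} + (0\{a,c}\{c} + a.b.X))))) has moves ··b··> n1
  n1 = (c.(rec X. b.((c.X + c.X)\{c} + (0\{a,c}\{c} + a.b.X))) + c.(rec X. b.((c.X + c.X)\{c} + (0\{a,c}\{c} + a.b.X))))\{c} + (0\{a,c}\{c} + a.b.(rec X. b.((c.X + c.X)\{c} + (0\{a,c}\{c} + a.b.X)))) has moves ··a··> n2
  n2 = b.(rec X. b.((c.X + c.X)\{c} + (0\{a,c}\{c} + a.b.X))) has moves ··b··> n3
  n3 = rec X. b.((c.X + c.X)\{c} + (0\{a,c}\{c} + a.b.X)) has moves ··b··> n1
Bisimilarity quotient blocks:
  B0 = {m0, n0, n3}
  B1 = {m1, n1}
  B2 = {m2, n2}
m0 ∈ B0, n0 ∈ B0 → same block

bisimilar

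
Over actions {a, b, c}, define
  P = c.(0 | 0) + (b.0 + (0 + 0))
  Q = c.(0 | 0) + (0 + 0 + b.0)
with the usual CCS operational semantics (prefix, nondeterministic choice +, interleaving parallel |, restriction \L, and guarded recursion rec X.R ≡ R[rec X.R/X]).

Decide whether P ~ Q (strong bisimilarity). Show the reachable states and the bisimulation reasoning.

LTS(P): 3 reachable states
  m0 = c.(0 | 0) + (b.0 + (0 + 0)) | ··b··> m1, ··c··> m2
  m1 = 0 | deadlocked
  m2 = 0 | 0 | deadlocked
LTS(Q): 3 reachable states
  n0 = c.(0 | 0) + (0 + 0 + b.0) | ··b··> n1, ··c··> n2
  n1 = 0 | deadlocked
  n2 = 0 | 0 | deadlocked
Coarsest stable partition (strong bisimilarity classes):
  B0 = {m0, n0}
  B1 = {m1, m2, n1, n2}
m0 ∈ B0, n0 ∈ B0 → same block

bisimilar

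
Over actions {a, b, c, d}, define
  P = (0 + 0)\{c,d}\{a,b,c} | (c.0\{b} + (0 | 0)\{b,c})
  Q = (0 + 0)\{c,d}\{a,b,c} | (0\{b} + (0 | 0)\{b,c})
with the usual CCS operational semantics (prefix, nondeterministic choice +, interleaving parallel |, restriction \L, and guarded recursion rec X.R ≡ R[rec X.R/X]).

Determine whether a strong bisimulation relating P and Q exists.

not bisimilar

Reachable graph of P (2 states):
  s0 = (0 + 0)\{c,d}\{a,b,c} | (c.0\{b} + (0 | 0)\{b,c}) | -c-> s1
  s1 = (0 + 0)\{c,d}\{a,b,c} | 0\{b} | stopped
Reachable graph of Q (1 states):
  t0 = (0 + 0)\{c,d}\{a,b,c} | (0\{b} + (0 | 0)\{b,c}) | stopped
Bisimilarity quotient blocks:
  B0 = {s0}
  B1 = {s1, t0}
s0 ∈ B0, t0 ∈ B1 → different blocks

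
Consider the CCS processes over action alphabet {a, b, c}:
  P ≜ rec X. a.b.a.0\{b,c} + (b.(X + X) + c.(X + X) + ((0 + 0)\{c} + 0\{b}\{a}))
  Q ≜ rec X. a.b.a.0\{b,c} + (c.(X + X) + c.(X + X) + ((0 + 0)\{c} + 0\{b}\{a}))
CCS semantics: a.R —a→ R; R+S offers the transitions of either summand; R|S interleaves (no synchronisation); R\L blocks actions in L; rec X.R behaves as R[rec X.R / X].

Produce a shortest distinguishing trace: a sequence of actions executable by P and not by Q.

b

Reachable graph of P (5 states):
  u0 = rec X. a.b.a.0\{b,c} + (b.(X + X) + c.(X + X) + ((0 + 0)\{c} + 0\{b}\{a})) | —a→ u1, —b→ u2, —c→ u2
  u1 = b.a.0\{b,c} | —b→ u3
  u2 = (rec X. a.b.a.0\{b,c} + (b.(X + X) + c.(X + X) + ((0 + 0)\{c} + 0\{b}\{a}))) + (rec X. a.b.a.0\{b,c} + (b.(X + X) + c.(X + X) + ((0 + 0)\{c} + 0\{b}\{a}))) | —a→ u1, —b→ u2, —c→ u2
  u3 = a.0\{b,c} | —a→ u4
  u4 = 0\{b,c} | ·
Reachable graph of Q (5 states):
  v0 = rec X. a.b.a.0\{b,c} + (c.(X + X) + c.(X + X) + ((0 + 0)\{c} + 0\{b}\{a})) | —a→ v1, —c→ v2
  v1 = b.a.0\{b,c} | —b→ v3
  v2 = (rec X. a.b.a.0\{b,c} + (c.(X + X) + c.(X + X) + ((0 + 0)\{c} + 0\{b}\{a}))) + (rec X. a.b.a.0\{b,c} + (c.(X + X) + c.(X + X) + ((0 + 0)\{c} + 0\{b}\{a}))) | —a→ v1, —c→ v2
  v3 = a.0\{b,c} | —a→ v4
  v4 = 0\{b,c} | ·
Executing b from P (initial set {u0}):
  [1] b ⇒ {u2}
  ✓ P
Executing b from Q (initial set {v0}):
  [1] b ⇒ ∅ (Q stuck)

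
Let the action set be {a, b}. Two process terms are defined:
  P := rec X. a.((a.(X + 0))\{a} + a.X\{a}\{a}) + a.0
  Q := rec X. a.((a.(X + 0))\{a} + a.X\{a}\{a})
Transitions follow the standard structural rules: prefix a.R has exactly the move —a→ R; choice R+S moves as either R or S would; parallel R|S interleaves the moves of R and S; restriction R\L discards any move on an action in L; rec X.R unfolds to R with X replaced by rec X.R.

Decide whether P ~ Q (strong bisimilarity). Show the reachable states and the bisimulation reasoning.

P ≁ Q

LTS(P): 4 reachable states
  s0 = rec X. a.((a.(X + 0))\{a} + a.X\{a}\{a}) + a.0 | —a→ s1, —a→ s2
  s1 = (a.((rec X. a.((a.(X + 0))\{a} + a.X\{a}\{a}) + a.0) + 0))\{a} + a.(rec X. a.((a.(X + 0))\{a} + a.X\{a}\{a}) + a.0)\{a}\{a} | —a→ s3
  s2 = 0 | ∅
  s3 = (rec X. a.((a.(X + 0))\{a} + a.X\{a}\{a}) + a.0)\{a}\{a} | ∅
LTS(Q): 3 reachable states
  t0 = rec X. a.((a.(X + 0))\{a} + a.X\{a}\{a}) | —a→ t1
  t1 = (a.((rec X. a.((a.(X + 0))\{a} + a.X\{a}\{a})) + 0))\{a} + a.(rec X. a.((a.(X + 0))\{a} + a.X\{a}\{a}))\{a}\{a} | —a→ t2
  t2 = (rec X. a.((a.(X + 0))\{a} + a.X\{a}\{a}))\{a}\{a} | ∅
Bisimilarity quotient blocks:
  B0 = {s0}
  B1 = {s2, s3, t2}
  B2 = {s1, t1}
  B3 = {t0}
s0 ∈ B0, t0 ∈ B3 → different blocks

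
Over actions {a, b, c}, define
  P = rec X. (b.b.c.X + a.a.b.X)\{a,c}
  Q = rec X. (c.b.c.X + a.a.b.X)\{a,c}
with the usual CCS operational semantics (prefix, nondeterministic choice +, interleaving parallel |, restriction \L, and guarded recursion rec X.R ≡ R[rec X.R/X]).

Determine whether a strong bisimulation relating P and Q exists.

not bisimilar

LTS(P): 3 reachable states
  p0 = rec X. (b.b.c.X + a.a.b.X)\{a,c} has moves -b-> p1
  p1 = (b.c.(rec X. (b.b.c.X + a.a.b.X)\{a,c}))\{a,c} has moves -b-> p2
  p2 = (c.(rec X. (b.b.c.X + a.a.b.X)\{a,c}))\{a,c} has moves ·
LTS(Q): 1 reachable states
  q0 = rec X. (c.b.c.X + a.a.b.X)\{a,c} has moves ·
Bisimilarity quotient blocks:
  B0 = {p0}
  B1 = {p1}
  B2 = {p2, q0}
p0 ∈ B0, q0 ∈ B2 → different blocks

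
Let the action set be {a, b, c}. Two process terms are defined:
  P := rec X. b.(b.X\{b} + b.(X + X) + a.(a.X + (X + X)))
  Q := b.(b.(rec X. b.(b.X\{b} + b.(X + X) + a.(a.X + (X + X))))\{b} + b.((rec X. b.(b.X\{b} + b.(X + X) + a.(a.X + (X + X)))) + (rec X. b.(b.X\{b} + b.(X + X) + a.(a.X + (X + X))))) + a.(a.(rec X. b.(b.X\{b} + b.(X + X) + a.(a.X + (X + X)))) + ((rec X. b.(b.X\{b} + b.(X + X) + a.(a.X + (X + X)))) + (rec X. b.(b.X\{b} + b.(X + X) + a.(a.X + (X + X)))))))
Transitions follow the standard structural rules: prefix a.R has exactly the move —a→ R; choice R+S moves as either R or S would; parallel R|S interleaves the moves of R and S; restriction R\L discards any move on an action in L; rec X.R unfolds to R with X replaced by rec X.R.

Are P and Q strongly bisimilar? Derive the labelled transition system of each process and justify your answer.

bisimilar

LTS(P): 5 reachable states
  m0 = rec X. b.(b.X\{b} + b.(X + X) + a.(a.X + (X + X))) :: —b→ m1
  m1 = b.(rec X. b.(b.X\{b} + b.(X + X) + a.(a.X + (X + X))))\{b} + b.((rec X. b.(b.X\{b} + b.(X + X) + a.(a.X + (X + X)))) + (rec X. b.(b.X\{b} + b.(X + X) + a.(a.X + (X + X))))) + a.(a.(rec X. b.(b.X\{b} + b.(X + X) + a.(a.X + (X + X)))) + ((rec X. b.(b.X\{b} + b.(X + X) + a.(a.X + (X + X)))) + (rec X. b.(b.X\{b} + b.(X + X) + a.(a.X + (X + X)))))) :: —a→ m2, —b→ m3, —b→ m4
  m2 = a.(rec X. b.(b.X\{b} + b.(X + X) + a.(a.X + (X + X)))) + ((rec X. b.(b.X\{b} + b.(X + X) + a.(a.X + (X + X)))) + (rec X. b.(b.X\{b} + b.(X + X) + a.(a.X + (X + X))))) :: —a→ m0, —b→ m1
  m3 = (rec X. b.(b.X\{b} + b.(X + X) + a.(a.X + (X + X)))) + (rec X. b.(b.X\{b} + b.(X + X) + a.(a.X + (X + X)))) :: —b→ m1
  m4 = (rec X. b.(b.X\{b} + b.(X + X) + a.(a.X + (X + X))))\{b} :: (no moves)
LTS(Q): 6 reachable states
  n0 = b.(b.(rec X. b.(b.X\{b} + b.(X + X) + a.(a.X + (X + X))))\{b} + b.((rec X. b.(b.X\{b} + b.(X + X) + a.(a.X + (X + X)))) + (rec X. b.(b.X\{b} + b.(X + X) + a.(a.X + (X + X))))) + a.(a.(rec X. b.(b.X\{b} + b.(X + X) + a.(a.X + (X + X)))) + ((rec X. b.(b.X\{b} + b.(X + X) + a.(a.X + (X + X)))) + (rec X. b.(b.X\{b} + b.(X + X) + a.(a.X + (X + X))))))) :: —b→ n1
  n1 = b.(rec X. b.(b.X\{b} + b.(X + X) + a.(a.X + (X + X))))\{b} + b.((rec X. b.(b.X\{b} + b.(X + X) + a.(a.X + (X + X)))) + (rec X. b.(b.X\{b} + b.(X + X) + a.(a.X + (X + X))))) + a.(a.(rec X. b.(b.X\{b} + b.(X + X) + a.(a.X + (X + X)))) + ((rec X. b.(b.X\{b} + b.(X + X) + a.(a.X + (X + X)))) + (rec X. b.(b.X\{b} + b.(X + X) + a.(a.X + (X + X)))))) :: —a→ n2, —b→ n3, —b→ n4
  n2 = a.(rec X. b.(b.X\{b} + b.(X + X) + a.(a.X + (X + X)))) + ((rec X. b.(b.X\{b} + b.(X + X) + a.(a.X + (X + X)))) + (rec X. b.(b.X\{b} + b.(X + X) + a.(a.X + (X + X))))) :: —a→ n5, —b→ n1
  n3 = (rec X. b.(b.X\{b} + b.(X + X) + a.(a.X + (X + X)))) + (rec X. b.(b.X\{b} + b.(X + X) + a.(a.X + (X + X)))) :: —b→ n1
  n4 = (rec X. b.(b.X\{b} + b.(X + X) + a.(a.X + (X + X))))\{b} :: (no moves)
  n5 = rec X. b.(b.X\{b} + b.(X + X) + a.(a.X + (X + X))) :: —b→ n1
Partition-refinement fixed point:
  B0 = {m0, m3, n0, n3, n5}
  B1 = {m1, n1}
  B2 = {m4, n4}
  B3 = {m2, n2}
m0 ∈ B0, n0 ∈ B0 → same block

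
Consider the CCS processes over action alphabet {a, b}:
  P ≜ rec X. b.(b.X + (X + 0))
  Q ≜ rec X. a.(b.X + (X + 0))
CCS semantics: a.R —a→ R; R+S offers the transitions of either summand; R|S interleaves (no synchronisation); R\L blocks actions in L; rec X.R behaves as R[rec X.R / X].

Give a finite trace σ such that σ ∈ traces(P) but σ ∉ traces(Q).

b

P's transition system — 2 states:
  m0 = rec X. b.(b.X + (X + 0)) :: —b→ m1
  m1 = b.(rec X. b.(b.X + (X + 0))) + ((rec X. b.(b.X + (X + 0))) + 0) :: —b→ m0, —b→ m1
Q's transition system — 2 states:
  n0 = rec X. a.(b.X + (X + 0)) :: —a→ n1
  n1 = b.(rec X. a.(b.X + (X + 0))) + ((rec X. a.(b.X + (X + 0))) + 0) :: —a→ n1, —b→ n0
Trace ⟨b⟩ through P, begin at {m0}:
  [1] b ⇒ {m1}
  P completes σ.
Trace ⟨b⟩ through Q, begin at {n0}:
  [1] b ⇒ no successor for Q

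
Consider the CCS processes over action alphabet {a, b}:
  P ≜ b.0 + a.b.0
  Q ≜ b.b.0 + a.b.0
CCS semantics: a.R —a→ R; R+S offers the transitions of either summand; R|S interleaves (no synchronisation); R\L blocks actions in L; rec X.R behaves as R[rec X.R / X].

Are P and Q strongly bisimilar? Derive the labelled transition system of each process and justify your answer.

P ≁ Q

LTS(P): 3 reachable states
  m0 = b.0 + a.b.0 → --a--▸ m1, --b--▸ m2
  m1 = b.0 → --b--▸ m2
  m2 = 0 → deadlocked
LTS(Q): 3 reachable states
  n0 = b.b.0 + a.b.0 → --a--▸ n1, --b--▸ n1
  n1 = b.0 → --b--▸ n2
  n2 = 0 → deadlocked
Coarsest stable partition (strong bisimilarity classes):
  B0 = {m0}
  B1 = {m1, n1}
  B2 = {m2, n2}
  B3 = {n0}
m0 ∈ B0, n0 ∈ B3 → different blocks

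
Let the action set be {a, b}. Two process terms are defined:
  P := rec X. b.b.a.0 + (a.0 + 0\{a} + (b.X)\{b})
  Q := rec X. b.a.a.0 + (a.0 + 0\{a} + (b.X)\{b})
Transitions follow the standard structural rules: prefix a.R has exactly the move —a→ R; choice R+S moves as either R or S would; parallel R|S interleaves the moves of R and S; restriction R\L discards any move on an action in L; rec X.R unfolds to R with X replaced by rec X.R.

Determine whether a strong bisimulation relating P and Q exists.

P ≁ Q

LTS(P): 4 reachable states
  m0 = rec X. b.b.a.0 + (a.0 + 0\{a} + (b.X)\{b}) ⊢ -a-> m1, -b-> m2
  m1 = 0 ⊢ ·
  m2 = b.a.0 ⊢ -b-> m3
  m3 = a.0 ⊢ -a-> m1
LTS(Q): 4 reachable states
  n0 = rec X. b.a.a.0 + (a.0 + 0\{a} + (b.X)\{b}) ⊢ -a-> n1, -b-> n2
  n1 = 0 ⊢ ·
  n2 = a.a.0 ⊢ -a-> n3
  n3 = a.0 ⊢ -a-> n1
Partition-refinement fixed point:
  B0 = {m0}
  B1 = {m1, n1}
  B2 = {m2}
  B3 = {m3, n3}
  B4 = {n0}
  B5 = {n2}
m0 ∈ B0, n0 ∈ B4 → different blocks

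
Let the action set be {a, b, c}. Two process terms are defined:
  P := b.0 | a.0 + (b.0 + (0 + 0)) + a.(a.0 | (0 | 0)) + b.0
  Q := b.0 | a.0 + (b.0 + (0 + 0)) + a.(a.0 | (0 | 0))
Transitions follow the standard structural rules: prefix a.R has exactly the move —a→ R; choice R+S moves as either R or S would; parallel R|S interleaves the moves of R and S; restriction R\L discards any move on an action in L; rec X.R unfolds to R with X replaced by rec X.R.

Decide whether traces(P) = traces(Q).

P's transition system — 7 states:
  m0 = b.0 | a.0 + (b.0 + (0 + 0)) + a.(a.0 | (0 | 0)) + b.0 ⊢ ··a··> m1, ··a··> m2, ··b··> m3, ··b··> m4
  m1 = a.0 | (0 | 0) ⊢ ··a··> m5
  m2 = b.0 | 0 ⊢ ··b··> m6
  m3 = 0 ⊢ ·
  m4 = 0 | a.0 ⊢ ··a··> m6
  m5 = 0 | (0 | 0) ⊢ ·
  m6 = 0 | 0 ⊢ ·
Q's transition system — 7 states:
  n0 = b.0 | a.0 + (b.0 + (0 + 0)) + a.(a.0 | (0 | 0)) ⊢ ··a··> n1, ··a··> n2, ··b··> n3, ··b··> n4
  n1 = a.0 | (0 | 0) ⊢ ··a··> n5
  n2 = b.0 | 0 ⊢ ··b··> n6
  n3 = 0 ⊢ ·
  n4 = 0 | a.0 ⊢ ··a··> n6
  n5 = 0 | (0 | 0) ⊢ ·
  n6 = 0 | 0 ⊢ ·
Coarsest stable partition (strong bisimilarity classes):
  B0 = {m0, n0}
  B1 = {m3, m5, m6, n3, n5, n6}
  B2 = {m1, m4, n1, n4}
  B3 = {m2, n2}
m0 ∈ B0, n0 ∈ B0 → same block
Bisimilar ⇒ trace-equivalent.

traces(P) = traces(Q)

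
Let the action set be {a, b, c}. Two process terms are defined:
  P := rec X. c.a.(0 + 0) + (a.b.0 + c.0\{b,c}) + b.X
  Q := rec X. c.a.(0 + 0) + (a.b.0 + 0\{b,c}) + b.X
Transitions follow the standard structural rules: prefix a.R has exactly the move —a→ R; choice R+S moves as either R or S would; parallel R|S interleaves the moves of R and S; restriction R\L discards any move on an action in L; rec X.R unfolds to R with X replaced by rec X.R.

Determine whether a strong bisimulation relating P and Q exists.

Reachable graph of P (6 states):
  p0 = rec X. c.a.(0 + 0) + (a.b.0 + c.0\{b,c}) + b.X :: —a→ p1, —b→ p0, —c→ p2, —c→ p3
  p1 = b.0 :: —b→ p4
  p2 = 0\{b,c} :: deadlocked
  p3 = a.(0 + 0) :: —a→ p5
  p4 = 0 :: deadlocked
  p5 = 0 + 0 :: deadlocked
Reachable graph of Q (5 states):
  q0 = rec X. c.a.(0 + 0) + (a.b.0 + 0\{b,c}) + b.X :: —a→ q1, —b→ q0, —c→ q2
  q1 = b.0 :: —b→ q3
  q2 = a.(0 + 0) :: —a→ q4
  q3 = 0 :: deadlocked
  q4 = 0 + 0 :: deadlocked
Bisimilarity quotient blocks:
  B0 = {p0}
  B1 = {p3, q2}
  B2 = {p2, p4, p5, q3, q4}
  B3 = {p1, q1}
  B4 = {q0}
p0 ∈ B0, q0 ∈ B4 → different blocks

not bisimilar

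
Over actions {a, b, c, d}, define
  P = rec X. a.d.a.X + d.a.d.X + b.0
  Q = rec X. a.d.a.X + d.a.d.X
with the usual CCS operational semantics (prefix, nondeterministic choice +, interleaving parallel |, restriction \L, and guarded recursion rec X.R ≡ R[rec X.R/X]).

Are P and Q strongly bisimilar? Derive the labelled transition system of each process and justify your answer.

P ≁ Q

LTS(P): 6 reachable states
  p0 = rec X. a.d.a.X + d.a.d.X + b.0 :: —a→ p1, —b→ p2, —d→ p3
  p1 = d.a.(rec X. a.d.a.X + d.a.d.X + b.0) :: —d→ p4
  p2 = 0 :: ·
  p3 = a.d.(rec X. a.d.a.X + d.a.d.X + b.0) :: —a→ p5
  p4 = a.(rec X. a.d.a.X + d.a.d.X + b.0) :: —a→ p0
  p5 = d.(rec X. a.d.a.X + d.a.d.X + b.0) :: —d→ p0
LTS(Q): 5 reachable states
  q0 = rec X. a.d.a.X + d.a.d.X :: —a→ q1, —d→ q2
  q1 = d.a.(rec X. a.d.a.X + d.a.d.X) :: —d→ q3
  q2 = a.d.(rec X. a.d.a.X + d.a.d.X) :: —a→ q4
  q3 = a.(rec X. a.d.a.X + d.a.d.X) :: —a→ q0
  q4 = d.(rec X. a.d.a.X + d.a.d.X) :: —d→ q0
Bisimilarity quotient blocks:
  B0 = {p0}
  B1 = {p3}
  B2 = {p5}
  B3 = {p1}
  B4 = {p4}
  B5 = {p2}
  B6 = {q0}
  B7 = {q1}
  B8 = {q3}
  B9 = {q2}
  B10 = {q4}
p0 ∈ B0, q0 ∈ B6 → different blocks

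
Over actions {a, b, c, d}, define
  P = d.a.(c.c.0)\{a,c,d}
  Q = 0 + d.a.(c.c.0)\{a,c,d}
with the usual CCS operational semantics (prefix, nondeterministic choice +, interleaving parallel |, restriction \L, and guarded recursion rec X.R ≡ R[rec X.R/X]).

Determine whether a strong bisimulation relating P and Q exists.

LTS(P): 3 reachable states
  p0 = d.a.(c.c.0)\{a,c,d} :: —d→ p1
  p1 = a.(c.c.0)\{a,c,d} :: —a→ p2
  p2 = (c.c.0)\{a,c,d} :: ∅
LTS(Q): 3 reachable states
  q0 = 0 + d.a.(c.c.0)\{a,c,d} :: —d→ q1
  q1 = a.(c.c.0)\{a,c,d} :: —a→ q2
  q2 = (c.c.0)\{a,c,d} :: ∅
Coarsest stable partition (strong bisimilarity classes):
  B0 = {p0, q0}
  B1 = {p1, q1}
  B2 = {p2, q2}
p0 ∈ B0, q0 ∈ B0 → same block

bisimilar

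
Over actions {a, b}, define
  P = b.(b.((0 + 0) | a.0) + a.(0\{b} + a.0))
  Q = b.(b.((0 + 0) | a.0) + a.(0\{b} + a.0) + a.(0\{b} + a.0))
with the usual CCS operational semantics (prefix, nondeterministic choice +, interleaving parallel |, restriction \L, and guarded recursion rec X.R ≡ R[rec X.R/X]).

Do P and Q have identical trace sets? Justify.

LTS(P): 6 reachable states
  m0 = b.(b.((0 + 0) | a.0) + a.(0\{b} + a.0)) has moves =b=> m1
  m1 = b.((0 + 0) | a.0) + a.(0\{b} + a.0) has moves =a=> m2, =b=> m3
  m2 = 0\{b} + a.0 has moves =a=> m4
  m3 = (0 + 0) | a.0 has moves =a=> m5
  m4 = 0 has moves stopped
  m5 = (0 + 0) | 0 has moves stopped
LTS(Q): 6 reachable states
  n0 = b.(b.((0 + 0) | a.0) + a.(0\{b} + a.0) + a.(0\{b} + a.0)) has moves =b=> n1
  n1 = b.((0 + 0) | a.0) + a.(0\{b} + a.0) + a.(0\{b} + a.0) has moves =a=> n2, =b=> n3
  n2 = 0\{b} + a.0 has moves =a=> n4
  n3 = (0 + 0) | a.0 has moves =a=> n5
  n4 = 0 has moves stopped
  n5 = (0 + 0) | 0 has moves stopped
Bisimilarity quotient blocks:
  B0 = {m0, n0}
  B1 = {m1, n1}
  B2 = {m2, m3, n2, n3}
  B3 = {m4, m5, n4, n5}
m0 ∈ B0, n0 ∈ B0 → same block
Bisimilar ⇒ trace-equivalent.

trace-equivalent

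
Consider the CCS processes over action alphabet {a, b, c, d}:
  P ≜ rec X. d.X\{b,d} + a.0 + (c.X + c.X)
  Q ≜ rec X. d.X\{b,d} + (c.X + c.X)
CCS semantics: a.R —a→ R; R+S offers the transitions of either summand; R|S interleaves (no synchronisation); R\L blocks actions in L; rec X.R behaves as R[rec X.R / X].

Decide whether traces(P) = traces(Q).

traces(P) ≠ traces(Q) — witness ⟨a⟩

LTS(P): 4 reachable states
  s0 = rec X. d.X\{b,d} + a.0 + (c.X + c.X) → =a=> s1, =c=> s0, =d=> s2
  s1 = 0 → ·
  s2 = (rec X. d.X\{b,d} + a.0 + (c.X + c.X))\{b,d} → =a=> s3, =c=> s2
  s3 = 0\{b,d} → ·
LTS(Q): 2 reachable states
  t0 = rec X. d.X\{b,d} + (c.X + c.X) → =c=> t0, =d=> t1
  t1 = (rec X. d.X\{b,d} + (c.X + c.X))\{b,d} → =c=> t1
Trace ⟨a⟩ through P, begin at {s0}:
  after a @ step 1: {s1}
  — P admits the full trace.
Trace ⟨a⟩ through Q, begin at {t0}:
  after a @ step 1: ∅  — Q cannot continue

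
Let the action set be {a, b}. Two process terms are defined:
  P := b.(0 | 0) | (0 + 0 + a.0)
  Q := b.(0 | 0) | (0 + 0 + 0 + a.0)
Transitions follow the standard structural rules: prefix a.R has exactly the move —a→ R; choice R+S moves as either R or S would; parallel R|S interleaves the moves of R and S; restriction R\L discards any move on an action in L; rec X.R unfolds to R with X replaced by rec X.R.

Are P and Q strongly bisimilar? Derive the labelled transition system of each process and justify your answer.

bisimilar

LTS(P): 4 reachable states
  m0 = b.(0 | 0) | (0 + 0 + a.0) has moves --a--▸ m1, --b--▸ m2
  m1 = b.(0 | 0) | 0 has moves --b--▸ m3
  m2 = 0 | 0 | (0 + 0 + a.0) has moves --a--▸ m3
  m3 = 0 | 0 | 0 has moves stopped
LTS(Q): 4 reachable states
  n0 = b.(0 | 0) | (0 + 0 + 0 + a.0) has moves --a--▸ n1, --b--▸ n2
  n1 = b.(0 | 0) | 0 has moves --b--▸ n3
  n2 = 0 | 0 | (0 + 0 + 0 + a.0) has moves --a--▸ n3
  n3 = 0 | 0 | 0 has moves stopped
Partition-refinement fixed point:
  B0 = {m0, n0}
  B1 = {m2, n2}
  B2 = {m3, n3}
  B3 = {m1, n1}
m0 ∈ B0, n0 ∈ B0 → same block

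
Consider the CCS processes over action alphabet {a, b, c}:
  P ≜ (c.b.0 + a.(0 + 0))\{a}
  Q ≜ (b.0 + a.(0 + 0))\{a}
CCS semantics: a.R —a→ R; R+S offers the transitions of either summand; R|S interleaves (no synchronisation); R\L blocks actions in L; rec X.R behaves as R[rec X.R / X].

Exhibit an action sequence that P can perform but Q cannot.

LTS(P): 3 reachable states
  s0 = (c.b.0 + a.(0 + 0))\{a} has moves =c=> s1
  s1 = (b.0)\{a} has moves =b=> s2
  s2 = 0\{a} has moves stopped
LTS(Q): 2 reachable states
  t0 = (b.0 + a.(0 + 0))\{a} has moves =b=> t1
  t1 = 0\{a} has moves stopped
Executing c from P (initial set {s0}):
  after c @ step 1: {s1}
  ✓ P
Executing c from Q (initial set {t0}):
  after c @ step 1: no successor for Q

c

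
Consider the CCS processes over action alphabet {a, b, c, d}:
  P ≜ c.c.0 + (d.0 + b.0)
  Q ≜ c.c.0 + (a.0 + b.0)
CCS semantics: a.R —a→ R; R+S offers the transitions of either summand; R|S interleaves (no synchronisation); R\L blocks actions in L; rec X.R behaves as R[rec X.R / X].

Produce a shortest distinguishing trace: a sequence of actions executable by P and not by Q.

LTS(P): 3 reachable states
  s0 = c.c.0 + (d.0 + b.0) has moves --b--▸ s1, --c--▸ s2, --d--▸ s1
  s1 = 0 has moves deadlocked
  s2 = c.0 has moves --c--▸ s1
LTS(Q): 3 reachable states
  t0 = c.c.0 + (a.0 + b.0) has moves --a--▸ t1, --b--▸ t1, --c--▸ t2
  t1 = 0 has moves deadlocked
  t2 = c.0 has moves --c--▸ t1
Executing d from P (initial set {s0}):
  [1] d ⇒ {s1}
  P completes σ.
Executing d from Q (initial set {t0}):
  [1] d ⇒ no successor for Q

d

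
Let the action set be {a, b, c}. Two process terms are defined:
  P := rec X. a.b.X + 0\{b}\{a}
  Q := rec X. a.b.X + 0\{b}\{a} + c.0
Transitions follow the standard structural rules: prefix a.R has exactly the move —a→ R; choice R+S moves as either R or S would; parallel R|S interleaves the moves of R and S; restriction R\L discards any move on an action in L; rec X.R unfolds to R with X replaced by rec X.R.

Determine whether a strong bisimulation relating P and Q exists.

P's transition system — 2 states:
  m0 = rec X. a.b.X + 0\{b}\{a} has moves ··a··> m1
  m1 = b.(rec X. a.b.X + 0\{b}\{a}) has moves ··b··> m0
Q's transition system — 3 states:
  n0 = rec X. a.b.X + 0\{b}\{a} + c.0 has moves ··a··> n1, ··c··> n2
  n1 = b.(rec X. a.b.X + 0\{b}\{a} + c.0) has moves ··b··> n0
  n2 = 0 has moves ∅
Coarsest stable partition (strong bisimilarity classes):
  B0 = {m0}
  B1 = {m1}
  B2 = {n0}
  B3 = {n2}
  B4 = {n1}
m0 ∈ B0, n0 ∈ B2 → different blocks

not bisimilar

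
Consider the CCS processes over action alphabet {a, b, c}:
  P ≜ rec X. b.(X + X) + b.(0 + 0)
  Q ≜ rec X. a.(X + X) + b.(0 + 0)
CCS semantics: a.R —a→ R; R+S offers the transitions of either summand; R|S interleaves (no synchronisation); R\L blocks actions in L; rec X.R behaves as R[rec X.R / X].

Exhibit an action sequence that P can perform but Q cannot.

P's transition system — 3 states:
  s0 = rec X. b.(X + X) + b.(0 + 0) ⊢ ··b··> s1, ··b··> s2
  s1 = (rec X. b.(X + X) + b.(0 + 0)) + (rec X. b.(X + X) + b.(0 + 0)) ⊢ ··b··> s1, ··b··> s2
  s2 = 0 + 0 ⊢ deadlocked
Q's transition system — 3 states:
  t0 = rec X. a.(X + X) + b.(0 + 0) ⊢ ··a··> t1, ··b··> t2
  t1 = (rec X. a.(X + X) + b.(0 + 0)) + (rec X. a.(X + X) + b.(0 + 0)) ⊢ ··a··> t1, ··b··> t2
  t2 = 0 + 0 ⊢ deadlocked
Trace ⟨bb⟩ through P, begin at {s0}:
  step 1 (b): {s1, s2}
  step 2 (b): {s1, s2}
  ✓ P
Trace ⟨bb⟩ through Q, begin at {t0}:
  step 1 (b): {t2}
  step 2 (b): ∅ (Q stuck)

bb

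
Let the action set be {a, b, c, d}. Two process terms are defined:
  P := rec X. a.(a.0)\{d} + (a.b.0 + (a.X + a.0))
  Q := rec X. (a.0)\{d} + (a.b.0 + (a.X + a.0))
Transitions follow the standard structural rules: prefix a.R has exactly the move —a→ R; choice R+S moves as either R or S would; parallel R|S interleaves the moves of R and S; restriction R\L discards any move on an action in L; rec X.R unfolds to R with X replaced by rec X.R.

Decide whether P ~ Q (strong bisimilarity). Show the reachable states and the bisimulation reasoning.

LTS(P): 5 reachable states
  s0 = rec X. a.(a.0)\{d} + (a.b.0 + (a.X + a.0)) :: ··a··> s0, ··a··> s1, ··a··> s2, ··a··> s3
  s1 = (a.0)\{d} :: ··a··> s4
  s2 = 0 :: ∅
  s3 = b.0 :: ··b··> s2
  s4 = 0\{d} :: ∅
LTS(Q): 4 reachable states
  t0 = rec X. (a.0)\{d} + (a.b.0 + (a.X + a.0)) :: ··a··> t0, ··a··> t1, ··a··> t2, ··a··> t3
  t1 = 0 :: ∅
  t2 = 0\{d} :: ∅
  t3 = b.0 :: ··b··> t1
Bisimilarity quotient blocks:
  B0 = {s0}
  B1 = {s2, s4, t1, t2}
  B2 = {s3, t3}
  B3 = {s1}
  B4 = {t0}
s0 ∈ B0, t0 ∈ B4 → different blocks

P ≁ Q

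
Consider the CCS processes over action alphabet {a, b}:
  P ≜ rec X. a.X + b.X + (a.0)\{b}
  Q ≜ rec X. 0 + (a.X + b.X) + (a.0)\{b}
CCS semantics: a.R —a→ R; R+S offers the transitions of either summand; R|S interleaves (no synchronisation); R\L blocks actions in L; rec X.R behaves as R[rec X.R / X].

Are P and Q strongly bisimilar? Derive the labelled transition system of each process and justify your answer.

Reachable graph of P (2 states):
  m0 = rec X. a.X + b.X + (a.0)\{b} → ··a··> m0, ··a··> m1, ··b··> m0
  m1 = 0\{b} → (no moves)
Reachable graph of Q (2 states):
  n0 = rec X. 0 + (a.X + b.X) + (a.0)\{b} → ··a··> n0, ··a··> n1, ··b··> n0
  n1 = 0\{b} → (no moves)
Partition-refinement fixed point:
  B0 = {m0, n0}
  B1 = {m1, n1}
m0 ∈ B0, n0 ∈ B0 → same block

YES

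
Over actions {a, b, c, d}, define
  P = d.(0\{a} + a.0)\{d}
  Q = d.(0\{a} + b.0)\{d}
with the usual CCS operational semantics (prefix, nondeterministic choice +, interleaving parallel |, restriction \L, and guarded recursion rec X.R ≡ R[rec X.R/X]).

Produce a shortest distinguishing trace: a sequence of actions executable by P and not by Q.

Reachable graph of P (3 states):
  m0 = d.(0\{a} + a.0)\{d} has moves ··d··> m1
  m1 = (0\{a} + a.0)\{d} has moves ··a··> m2
  m2 = 0\{d} has moves deadlocked
Reachable graph of Q (3 states):
  n0 = d.(0\{a} + b.0)\{d} has moves ··d··> n1
  n1 = (0\{a} + b.0)\{d} has moves ··b··> n2
  n2 = 0\{d} has moves deadlocked
Trace ⟨da⟩ through P, begin at {m0}:
  step 1 (d): {m1}
  step 2 (a): {m2}
  P completes σ.
Trace ⟨da⟩ through Q, begin at {n0}:
  step 1 (d): {n1}
  step 2 (a): no successor for Q

da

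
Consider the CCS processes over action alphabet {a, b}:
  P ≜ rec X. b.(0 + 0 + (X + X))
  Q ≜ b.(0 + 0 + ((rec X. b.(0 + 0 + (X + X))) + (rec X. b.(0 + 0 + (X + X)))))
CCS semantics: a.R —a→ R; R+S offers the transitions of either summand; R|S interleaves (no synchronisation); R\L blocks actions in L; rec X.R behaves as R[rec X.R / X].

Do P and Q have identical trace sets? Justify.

YES

P's transition system — 2 states:
  u0 = rec X. b.(0 + 0 + (X + X)) has moves --b--▸ u1
  u1 = 0 + 0 + ((rec X. b.(0 + 0 + (X + X))) + (rec X. b.(0 + 0 + (X + X)))) has moves --b--▸ u1
Q's transition system — 2 states:
  v0 = b.(0 + 0 + ((rec X. b.(0 + 0 + (X + X))) + (rec X. b.(0 + 0 + (X + X))))) has moves --b--▸ v1
  v1 = 0 + 0 + ((rec X. b.(0 + 0 + (X + X))) + (rec X. b.(0 + 0 + (X + X)))) has moves --b--▸ v1
Coarsest stable partition (strong bisimilarity classes):
  B0 = {u0, u1, v0, v1}
u0 ∈ B0, v0 ∈ B0 → same block
Bisimilar ⇒ trace-equivalent.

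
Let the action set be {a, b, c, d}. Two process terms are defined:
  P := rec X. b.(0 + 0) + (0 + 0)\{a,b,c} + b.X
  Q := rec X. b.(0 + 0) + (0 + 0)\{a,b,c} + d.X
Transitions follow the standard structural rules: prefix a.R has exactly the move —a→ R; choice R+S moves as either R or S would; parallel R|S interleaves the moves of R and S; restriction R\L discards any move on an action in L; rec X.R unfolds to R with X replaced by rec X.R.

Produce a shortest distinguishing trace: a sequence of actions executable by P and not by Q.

bb

Reachable graph of P (2 states):
  u0 = rec X. b.(0 + 0) + (0 + 0)\{a,b,c} + b.X ⊢ =b=> u0, =b=> u1
  u1 = 0 + 0 ⊢ ∅
Reachable graph of Q (2 states):
  v0 = rec X. b.(0 + 0) + (0 + 0)\{a,b,c} + d.X ⊢ =b=> v1, =d=> v0
  v1 = 0 + 0 ⊢ ∅
Executing bb from P (initial set {u0}):
  step 1 (b): {u0, u1}
  step 2 (b): {u0, u1}
  ✓ P
Executing bb from Q (initial set {v0}):
  step 1 (b): {v1}
  step 2 (b): ∅ (Q stuck)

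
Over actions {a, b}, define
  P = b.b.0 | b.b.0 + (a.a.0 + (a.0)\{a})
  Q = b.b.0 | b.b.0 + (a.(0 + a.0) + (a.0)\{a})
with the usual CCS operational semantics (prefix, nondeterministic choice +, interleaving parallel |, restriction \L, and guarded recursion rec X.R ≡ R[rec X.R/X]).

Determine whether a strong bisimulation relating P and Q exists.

bisimilar

LTS(P): 11 reachable states
  m0 = b.b.0 | b.b.0 + (a.a.0 + (a.0)\{a}) | =a=> m1, =b=> m2, =b=> m3
  m1 = a.0 | =a=> m4
  m2 = b.0 | b.b.0 | =b=> m5, =b=> m6
  m3 = b.b.0 | b.0 | =b=> m6, =b=> m7
  m4 = 0 | (no moves)
  m5 = 0 | b.b.0 | =b=> m8
  m6 = b.0 | b.0 | =b=> m8, =b=> m9
  m7 = b.b.0 | 0 | =b=> m9
  m8 = 0 | b.0 | =b=> m10
  m9 = b.0 | 0 | =b=> m10
  m10 = 0 | 0 | (no moves)
LTS(Q): 11 reachable states
  n0 = b.b.0 | b.b.0 + (a.(0 + a.0) + (a.0)\{a}) | =a=> n1, =b=> n2, =b=> n3
  n1 = 0 + a.0 | =a=> n4
  n2 = b.0 | b.b.0 | =b=> n5, =b=> n6
  n3 = b.b.0 | b.0 | =b=> n6, =b=> n7
  n4 = 0 | (no moves)
  n5 = 0 | b.b.0 | =b=> n8
  n6 = b.0 | b.0 | =b=> n8, =b=> n9
  n7 = b.b.0 | 0 | =b=> n9
  n8 = 0 | b.0 | =b=> n10
  n9 = b.0 | 0 | =b=> n10
  n10 = 0 | 0 | (no moves)
Partition-refinement fixed point:
  B0 = {m0, n0}
  B1 = {m2, m3, n2, n3}
  B2 = {m5, m6, m7, n5, n6, n7}
  B3 = {m8, m9, n8, n9}
  B4 = {m10, m4, n10, n4}
  B5 = {m1, n1}
m0 ∈ B0, n0 ∈ B0 → same block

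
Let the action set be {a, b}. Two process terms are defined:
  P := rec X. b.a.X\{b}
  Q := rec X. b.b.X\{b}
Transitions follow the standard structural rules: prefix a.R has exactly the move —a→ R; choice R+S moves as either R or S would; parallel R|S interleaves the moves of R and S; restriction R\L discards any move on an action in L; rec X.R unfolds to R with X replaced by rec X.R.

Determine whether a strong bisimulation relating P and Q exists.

P ≁ Q

LTS(P): 3 reachable states
  p0 = rec X. b.a.X\{b} :: =b=> p1
  p1 = a.(rec X. b.a.X\{b})\{b} :: =a=> p2
  p2 = (rec X. b.a.X\{b})\{b} :: (no moves)
LTS(Q): 3 reachable states
  q0 = rec X. b.b.X\{b} :: =b=> q1
  q1 = b.(rec X. b.b.X\{b})\{b} :: =b=> q2
  q2 = (rec X. b.b.X\{b})\{b} :: (no moves)
Coarsest stable partition (strong bisimilarity classes):
  B0 = {p0}
  B1 = {p1}
  B2 = {p2, q2}
  B3 = {q0}
  B4 = {q1}
p0 ∈ B0, q0 ∈ B3 → different blocks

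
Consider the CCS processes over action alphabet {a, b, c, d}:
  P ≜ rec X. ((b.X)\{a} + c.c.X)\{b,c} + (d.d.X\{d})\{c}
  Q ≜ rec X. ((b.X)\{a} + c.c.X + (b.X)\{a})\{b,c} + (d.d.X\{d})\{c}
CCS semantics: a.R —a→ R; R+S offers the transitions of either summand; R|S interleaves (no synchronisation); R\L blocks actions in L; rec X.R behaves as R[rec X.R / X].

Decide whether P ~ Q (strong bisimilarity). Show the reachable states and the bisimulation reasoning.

YES

Reachable graph of P (3 states):
  p0 = rec X. ((b.X)\{a} + c.c.X)\{b,c} + (d.d.X\{d})\{c} has moves —d→ p1
  p1 = (d.(rec X. ((b.X)\{a} + c.c.X)\{b,c} + (d.d.X\{d})\{c})\{d})\{c} has moves —d→ p2
  p2 = (rec X. ((b.X)\{a} + c.c.X)\{b,c} + (d.d.X\{d})\{c})\{d}\{c} has moves stopped
Reachable graph of Q (3 states):
  q0 = rec X. ((b.X)\{a} + c.c.X + (b.X)\{a})\{b,c} + (d.d.X\{d})\{c} has moves —d→ q1
  q1 = (d.(rec X. ((b.X)\{a} + c.c.X + (b.X)\{a})\{b,c} + (d.d.X\{d})\{c})\{d})\{c} has moves —d→ q2
  q2 = (rec X. ((b.X)\{a} + c.c.X + (b.X)\{a})\{b,c} + (d.d.X\{d})\{c})\{d}\{c} has moves stopped
Partition-refinement fixed point:
  B0 = {p0, q0}
  B1 = {p1, q1}
  B2 = {p2, q2}
p0 ∈ B0, q0 ∈ B0 → same block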